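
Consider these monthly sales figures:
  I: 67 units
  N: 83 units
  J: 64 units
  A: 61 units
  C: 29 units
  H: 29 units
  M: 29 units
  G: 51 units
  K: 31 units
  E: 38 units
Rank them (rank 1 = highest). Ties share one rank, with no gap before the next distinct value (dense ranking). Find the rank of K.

Sorted (descending): 83, 67, 64, 61, 51, 38, 31, 29, 29, 29
The 3 values of 29 share dense rank 8.
Remaining distinct values take the next consecutive integers.
K has value 31 units → rank 7.

7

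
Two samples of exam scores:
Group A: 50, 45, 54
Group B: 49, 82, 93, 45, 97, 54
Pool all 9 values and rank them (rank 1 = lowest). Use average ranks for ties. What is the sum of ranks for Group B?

34

Sorted (ascending): 45, 45, 49, 50, 54, 54, 82, 93, 97
The 2 values of 45 occupy positions 1–2 → average rank (1+2)/2 = 1.5.
The 2 values of 54 occupy positions 5–6 → average rank (5+6)/2 = 5.5.
Group B values → pooled ranks: 49→3, 82→7, 93→8, 45→1.5, 97→9, 54→5.5
Rank sum = 3 + 7 + 8 + 1.5 + 9 + 5.5 = 34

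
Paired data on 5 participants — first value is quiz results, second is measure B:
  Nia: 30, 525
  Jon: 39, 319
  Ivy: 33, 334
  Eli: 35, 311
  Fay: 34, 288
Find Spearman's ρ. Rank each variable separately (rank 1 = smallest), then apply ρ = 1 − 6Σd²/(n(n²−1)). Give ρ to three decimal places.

-0.600

Ranks of variable 1: 1, 5, 2, 4, 3
Ranks of variable 2: 5, 3, 4, 2, 1
d = r₁ − r₂: -4, 2, -2, 2, 2
d²: 16, 4, 4, 4, 4; Σd² = 32
ρ = 1 − 6·32/(5·24) = 1 − 192/120 = -0.600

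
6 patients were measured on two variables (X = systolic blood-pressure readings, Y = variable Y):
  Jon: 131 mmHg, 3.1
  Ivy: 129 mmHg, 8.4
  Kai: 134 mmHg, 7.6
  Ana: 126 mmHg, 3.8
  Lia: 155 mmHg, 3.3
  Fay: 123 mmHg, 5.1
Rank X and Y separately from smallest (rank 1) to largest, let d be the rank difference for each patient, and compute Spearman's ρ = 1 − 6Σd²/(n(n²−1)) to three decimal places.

-0.257

Ranks of variable 1: 4, 3, 5, 2, 6, 1
Ranks of variable 2: 1, 6, 5, 3, 2, 4
d = r₁ − r₂: 3, -3, 0, -1, 4, -3
d²: 9, 9, 0, 1, 16, 9; Σd² = 44
ρ = 1 − 6·44/(6·35) = 1 − 264/210 = -0.257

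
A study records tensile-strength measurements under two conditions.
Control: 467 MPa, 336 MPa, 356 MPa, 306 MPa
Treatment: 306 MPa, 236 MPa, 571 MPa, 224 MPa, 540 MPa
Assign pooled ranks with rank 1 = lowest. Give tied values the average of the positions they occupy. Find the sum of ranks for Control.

21.5

Sorted (ascending): 224, 236, 306, 306, 336, 356, 467, 540, 571
The 2 values of 306 occupy positions 3–4 → average rank (3+4)/2 = 3.5.
Control values → pooled ranks: 467→7, 336→5, 356→6, 306→3.5
Rank sum = 7 + 5 + 6 + 3.5 = 21.5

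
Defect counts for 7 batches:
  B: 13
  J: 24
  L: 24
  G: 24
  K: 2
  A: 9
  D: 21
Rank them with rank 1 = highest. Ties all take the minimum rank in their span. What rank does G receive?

Sorted (descending): 24, 24, 24, 21, 13, 9, 2
The 3 values of 24 occupy positions 1–3 → each gets rank 1.
G has value 24 → rank 1.

1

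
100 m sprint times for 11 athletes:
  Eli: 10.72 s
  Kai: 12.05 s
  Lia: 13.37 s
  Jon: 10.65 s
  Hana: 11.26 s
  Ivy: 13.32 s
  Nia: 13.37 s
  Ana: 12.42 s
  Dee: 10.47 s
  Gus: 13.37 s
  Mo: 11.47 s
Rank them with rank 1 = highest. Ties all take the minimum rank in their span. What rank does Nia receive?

1

Sorted (descending): 13.37, 13.37, 13.37, 13.32, 12.42, 12.05, 11.47, 11.26, 10.72, 10.65, 10.47
The 3 values of 13.37 occupy positions 1–3 → each gets rank 1.
Nia has value 13.37 s → rank 1.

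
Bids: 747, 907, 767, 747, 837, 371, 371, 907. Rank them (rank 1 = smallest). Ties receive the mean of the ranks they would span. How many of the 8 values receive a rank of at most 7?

6

Sorted (ascending): 371, 371, 747, 747, 767, 837, 907, 907
The 2 values of 371 occupy positions 1–2 → average rank (1+2)/2 = 1.5.
The 2 values of 747 occupy positions 3–4 → average rank (3+4)/2 = 3.5.
The 2 values of 907 occupy positions 7–8 → average rank (7+8)/2 = 7.5.
Ranks ≤ 7: {1.5, 1.5, 3.5, 3.5, 5, 6} → 6 values.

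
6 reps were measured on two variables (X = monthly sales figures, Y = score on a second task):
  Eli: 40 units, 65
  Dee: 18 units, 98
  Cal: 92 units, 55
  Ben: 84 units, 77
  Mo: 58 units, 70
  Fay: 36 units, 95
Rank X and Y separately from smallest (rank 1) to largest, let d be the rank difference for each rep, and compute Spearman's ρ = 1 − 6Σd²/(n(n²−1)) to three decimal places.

Ranks of variable 1: 3, 1, 6, 5, 4, 2
Ranks of variable 2: 2, 6, 1, 4, 3, 5
d = r₁ − r₂: 1, -5, 5, 1, 1, -3
d²: 1, 25, 25, 1, 1, 9; Σd² = 62
ρ = 1 − 6·62/(6·35) = 1 − 372/210 = -0.771

-0.771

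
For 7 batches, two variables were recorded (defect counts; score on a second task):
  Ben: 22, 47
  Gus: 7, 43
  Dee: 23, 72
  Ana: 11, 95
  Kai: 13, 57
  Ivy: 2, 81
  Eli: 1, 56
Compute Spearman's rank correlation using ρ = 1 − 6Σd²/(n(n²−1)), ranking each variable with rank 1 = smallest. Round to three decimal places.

0.036

Ranks of variable 1: 6, 3, 7, 4, 5, 2, 1
Ranks of variable 2: 2, 1, 5, 7, 4, 6, 3
d = r₁ − r₂: 4, 2, 2, -3, 1, -4, -2
d²: 16, 4, 4, 9, 1, 16, 4; Σd² = 54
ρ = 1 − 6·54/(7·48) = 1 − 324/336 = 0.036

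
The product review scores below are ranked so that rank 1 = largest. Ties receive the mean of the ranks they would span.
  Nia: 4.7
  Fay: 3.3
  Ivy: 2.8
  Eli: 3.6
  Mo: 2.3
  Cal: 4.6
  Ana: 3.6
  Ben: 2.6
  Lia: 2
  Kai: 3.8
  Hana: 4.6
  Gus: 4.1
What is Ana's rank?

6.5

Sorted (descending): 4.7, 4.6, 4.6, 4.1, 3.8, 3.6, 3.6, 3.3, 2.8, 2.6, 2.3, 2
The 2 values of 4.6 occupy positions 2–3 → average rank (2+3)/2 = 2.5.
The 2 values of 3.6 occupy positions 6–7 → average rank (6+7)/2 = 6.5.
Ana has value 3.6 → rank 6.5.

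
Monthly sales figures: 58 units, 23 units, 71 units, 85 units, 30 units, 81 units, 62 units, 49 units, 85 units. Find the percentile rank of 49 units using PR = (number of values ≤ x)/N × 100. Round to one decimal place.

33.3

N = 9.
Strictly below 49: 2. Equal to 49: 1.
PR = 3/9 × 100 = 33.3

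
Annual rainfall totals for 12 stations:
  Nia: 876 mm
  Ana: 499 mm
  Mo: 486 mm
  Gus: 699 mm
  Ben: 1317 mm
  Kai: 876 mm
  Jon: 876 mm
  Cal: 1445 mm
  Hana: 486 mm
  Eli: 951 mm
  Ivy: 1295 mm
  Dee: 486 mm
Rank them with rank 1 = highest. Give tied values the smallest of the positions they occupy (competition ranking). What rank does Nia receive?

Sorted (descending): 1445, 1317, 1295, 951, 876, 876, 876, 699, 499, 486, 486, 486
The 3 values of 876 occupy positions 5–7 → each gets rank 5.
The 3 values of 486 occupy positions 10–12 → each gets rank 10.
Nia has value 876 mm → rank 5.

5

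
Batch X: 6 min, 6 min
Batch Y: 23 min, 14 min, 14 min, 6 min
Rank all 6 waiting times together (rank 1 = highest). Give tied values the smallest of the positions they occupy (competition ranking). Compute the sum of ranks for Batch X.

Sorted (descending): 23, 14, 14, 6, 6, 6
The 2 values of 14 occupy positions 2–3 → each gets rank 2.
The 3 values of 6 occupy positions 4–6 → each gets rank 4.
Batch X values → pooled ranks: 6→4, 6→4
Rank sum = 4 + 4 = 8

8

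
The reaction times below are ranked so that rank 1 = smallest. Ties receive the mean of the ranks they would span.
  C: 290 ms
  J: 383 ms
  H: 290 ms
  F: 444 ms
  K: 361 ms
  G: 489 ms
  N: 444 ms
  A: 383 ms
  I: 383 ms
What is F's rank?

Sorted (ascending): 290, 290, 361, 383, 383, 383, 444, 444, 489
The 2 values of 290 occupy positions 1–2 → average rank (1+2)/2 = 1.5.
The 3 values of 383 occupy positions 4–6 → average rank 5.
The 2 values of 444 occupy positions 7–8 → average rank (7+8)/2 = 7.5.
F has value 444 ms → rank 7.5.

7.5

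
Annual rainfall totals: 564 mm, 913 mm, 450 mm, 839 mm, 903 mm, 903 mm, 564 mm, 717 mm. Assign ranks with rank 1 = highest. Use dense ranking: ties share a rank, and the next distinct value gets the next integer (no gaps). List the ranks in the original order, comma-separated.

Sorted (descending): 913, 903, 903, 839, 717, 564, 564, 450
The 2 values of 903 share dense rank 2.
The 2 values of 564 share dense rank 5.
Remaining distinct values take the next consecutive integers.

5, 1, 6, 3, 2, 2, 5, 4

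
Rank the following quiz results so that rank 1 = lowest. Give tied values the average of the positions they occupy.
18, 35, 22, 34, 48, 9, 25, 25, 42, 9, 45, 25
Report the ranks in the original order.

Sorted (ascending): 9, 9, 18, 22, 25, 25, 25, 34, 35, 42, 45, 48
The 2 values of 9 occupy positions 1–2 → average rank (1+2)/2 = 1.5.
The 3 values of 25 occupy positions 5–7 → average rank 6.

3, 9, 4, 8, 12, 1.5, 6, 6, 10, 1.5, 11, 6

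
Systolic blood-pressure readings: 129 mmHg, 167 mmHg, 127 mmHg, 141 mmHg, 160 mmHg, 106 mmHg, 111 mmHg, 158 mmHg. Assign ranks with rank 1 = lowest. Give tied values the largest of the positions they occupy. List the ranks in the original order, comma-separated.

Sorted (ascending): 106, 111, 127, 129, 141, 158, 160, 167
No ties — each value takes its position as its rank.

4, 8, 3, 5, 7, 1, 2, 6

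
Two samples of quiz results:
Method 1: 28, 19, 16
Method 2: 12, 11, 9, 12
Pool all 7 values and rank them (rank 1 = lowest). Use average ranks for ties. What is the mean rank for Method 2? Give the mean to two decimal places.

2.50

Sorted (ascending): 9, 11, 12, 12, 16, 19, 28
The 2 values of 12 occupy positions 3–4 → average rank (3+4)/2 = 3.5.
Method 2 values → pooled ranks: 12→3.5, 11→2, 9→1, 12→3.5
Mean rank = (3.5 + 2 + 1 + 3.5) / 4 = 2.50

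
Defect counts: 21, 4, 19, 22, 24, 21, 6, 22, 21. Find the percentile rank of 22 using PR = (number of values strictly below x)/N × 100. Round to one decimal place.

66.7

N = 9.
Strictly below 22: 6. Equal to 22: 2.
PR = 6/9 × 100 = 66.7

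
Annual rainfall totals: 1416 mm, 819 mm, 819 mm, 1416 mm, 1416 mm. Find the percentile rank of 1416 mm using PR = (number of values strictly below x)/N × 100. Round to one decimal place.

40.0

N = 5.
Strictly below 1416: 2. Equal to 1416: 3.
PR = 2/5 × 100 = 40.0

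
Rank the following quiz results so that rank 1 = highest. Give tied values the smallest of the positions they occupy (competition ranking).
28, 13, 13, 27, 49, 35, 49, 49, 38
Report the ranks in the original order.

6, 8, 8, 7, 1, 5, 1, 1, 4

Sorted (descending): 49, 49, 49, 38, 35, 28, 27, 13, 13
The 3 values of 49 occupy positions 1–3 → each gets rank 1.
The 2 values of 13 occupy positions 8–9 → each gets rank 8.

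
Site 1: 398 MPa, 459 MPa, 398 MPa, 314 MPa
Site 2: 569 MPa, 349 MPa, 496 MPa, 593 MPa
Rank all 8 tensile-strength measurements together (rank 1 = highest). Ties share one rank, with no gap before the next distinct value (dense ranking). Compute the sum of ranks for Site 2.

Sorted (descending): 593, 569, 496, 459, 398, 398, 349, 314
The 2 values of 398 share dense rank 5.
Remaining distinct values take the next consecutive integers.
Site 2 values → pooled ranks: 569→2, 349→6, 496→3, 593→1
Rank sum = 2 + 6 + 3 + 1 = 12

12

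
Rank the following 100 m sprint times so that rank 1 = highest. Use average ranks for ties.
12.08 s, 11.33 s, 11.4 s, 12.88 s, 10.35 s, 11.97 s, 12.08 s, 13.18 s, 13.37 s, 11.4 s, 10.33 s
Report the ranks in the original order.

4.5, 9, 7.5, 3, 10, 6, 4.5, 2, 1, 7.5, 11

Sorted (descending): 13.37, 13.18, 12.88, 12.08, 12.08, 11.97, 11.4, 11.4, 11.33, 10.35, 10.33
The 2 values of 12.08 occupy positions 4–5 → average rank (4+5)/2 = 4.5.
The 2 values of 11.4 occupy positions 7–8 → average rank (7+8)/2 = 7.5.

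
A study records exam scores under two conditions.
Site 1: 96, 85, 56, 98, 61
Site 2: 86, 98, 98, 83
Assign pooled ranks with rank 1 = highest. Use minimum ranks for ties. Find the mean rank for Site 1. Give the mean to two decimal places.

Sorted (descending): 98, 98, 98, 96, 86, 85, 83, 61, 56
The 3 values of 98 occupy positions 1–3 → each gets rank 1.
Site 1 values → pooled ranks: 96→4, 85→6, 56→9, 98→1, 61→8
Mean rank = (4 + 6 + 9 + 1 + 8) / 5 = 5.60

5.60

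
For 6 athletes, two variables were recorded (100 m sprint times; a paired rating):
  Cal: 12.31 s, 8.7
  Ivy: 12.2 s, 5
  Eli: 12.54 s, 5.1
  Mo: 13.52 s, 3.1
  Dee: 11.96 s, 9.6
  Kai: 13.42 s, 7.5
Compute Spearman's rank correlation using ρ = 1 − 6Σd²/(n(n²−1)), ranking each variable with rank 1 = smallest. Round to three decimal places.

-0.600

Ranks of variable 1: 3, 2, 4, 6, 1, 5
Ranks of variable 2: 5, 2, 3, 1, 6, 4
d = r₁ − r₂: -2, 0, 1, 5, -5, 1
d²: 4, 0, 1, 25, 25, 1; Σd² = 56
ρ = 1 − 6·56/(6·35) = 1 − 336/210 = -0.600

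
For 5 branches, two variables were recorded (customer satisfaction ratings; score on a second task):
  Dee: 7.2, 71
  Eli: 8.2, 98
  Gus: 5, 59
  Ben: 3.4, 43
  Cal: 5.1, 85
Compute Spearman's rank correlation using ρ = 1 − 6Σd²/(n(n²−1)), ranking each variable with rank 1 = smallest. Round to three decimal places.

Ranks of variable 1: 4, 5, 2, 1, 3
Ranks of variable 2: 3, 5, 2, 1, 4
d = r₁ − r₂: 1, 0, 0, 0, -1
d²: 1, 0, 0, 0, 1; Σd² = 2
ρ = 1 − 6·2/(5·24) = 1 − 12/120 = 0.900

0.900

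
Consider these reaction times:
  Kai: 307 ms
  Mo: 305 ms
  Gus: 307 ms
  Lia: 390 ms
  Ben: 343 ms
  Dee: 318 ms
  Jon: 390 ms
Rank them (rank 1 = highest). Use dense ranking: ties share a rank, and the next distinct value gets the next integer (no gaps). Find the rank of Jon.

Sorted (descending): 390, 390, 343, 318, 307, 307, 305
The 2 values of 390 share dense rank 1.
The 2 values of 307 share dense rank 4.
Remaining distinct values take the next consecutive integers.
Jon has value 390 ms → rank 1.

1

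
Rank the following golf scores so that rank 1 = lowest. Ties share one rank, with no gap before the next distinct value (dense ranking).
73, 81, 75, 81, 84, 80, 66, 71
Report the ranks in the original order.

Sorted (ascending): 66, 71, 73, 75, 80, 81, 81, 84
The 2 values of 81 share dense rank 6.
Remaining distinct values take the next consecutive integers.

3, 6, 4, 6, 7, 5, 1, 2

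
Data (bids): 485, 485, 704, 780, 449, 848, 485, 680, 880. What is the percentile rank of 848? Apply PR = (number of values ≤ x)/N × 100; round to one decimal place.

88.9

N = 9.
Strictly below 848: 7. Equal to 848: 1.
PR = 8/9 × 100 = 88.9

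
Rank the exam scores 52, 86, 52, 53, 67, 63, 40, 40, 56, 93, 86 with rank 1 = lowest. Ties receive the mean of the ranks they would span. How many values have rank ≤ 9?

8

Sorted (ascending): 40, 40, 52, 52, 53, 56, 63, 67, 86, 86, 93
The 2 values of 40 occupy positions 1–2 → average rank (1+2)/2 = 1.5.
The 2 values of 52 occupy positions 3–4 → average rank (3+4)/2 = 3.5.
The 2 values of 86 occupy positions 9–10 → average rank (9+10)/2 = 9.5.
Ranks ≤ 9: {1.5, 1.5, 3.5, 3.5, 5, 6, 7, 8} → 8 values.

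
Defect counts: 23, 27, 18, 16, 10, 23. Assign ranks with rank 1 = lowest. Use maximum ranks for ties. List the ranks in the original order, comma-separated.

5, 6, 3, 2, 1, 5

Sorted (ascending): 10, 16, 18, 23, 23, 27
The 2 values of 23 occupy positions 4–5 → each gets rank 5.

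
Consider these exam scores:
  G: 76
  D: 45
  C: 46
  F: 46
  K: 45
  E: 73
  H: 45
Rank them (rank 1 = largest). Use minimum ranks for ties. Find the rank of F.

Sorted (descending): 76, 73, 46, 46, 45, 45, 45
The 2 values of 46 occupy positions 3–4 → each gets rank 3.
The 3 values of 45 occupy positions 5–7 → each gets rank 5.
F has value 46 → rank 3.

3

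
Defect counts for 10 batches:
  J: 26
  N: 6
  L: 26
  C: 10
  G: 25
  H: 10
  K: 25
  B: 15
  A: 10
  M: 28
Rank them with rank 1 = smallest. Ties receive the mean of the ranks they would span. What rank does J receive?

8.5

Sorted (ascending): 6, 10, 10, 10, 15, 25, 25, 26, 26, 28
The 3 values of 10 occupy positions 2–4 → average rank 3.
The 2 values of 25 occupy positions 6–7 → average rank (6+7)/2 = 6.5.
The 2 values of 26 occupy positions 8–9 → average rank (8+9)/2 = 8.5.
J has value 26 → rank 8.5.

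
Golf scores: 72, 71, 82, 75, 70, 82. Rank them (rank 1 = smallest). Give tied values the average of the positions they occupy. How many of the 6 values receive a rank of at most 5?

4

Sorted (ascending): 70, 71, 72, 75, 82, 82
The 2 values of 82 occupy positions 5–6 → average rank (5+6)/2 = 5.5.
Ranks ≤ 5: {1, 2, 3, 4} → 4 values.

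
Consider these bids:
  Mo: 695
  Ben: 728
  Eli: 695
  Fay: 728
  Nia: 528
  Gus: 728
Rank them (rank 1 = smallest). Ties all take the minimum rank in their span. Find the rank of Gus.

Sorted (ascending): 528, 695, 695, 728, 728, 728
The 2 values of 695 occupy positions 2–3 → each gets rank 2.
The 3 values of 728 occupy positions 4–6 → each gets rank 4.
Gus has value 728 → rank 4.

4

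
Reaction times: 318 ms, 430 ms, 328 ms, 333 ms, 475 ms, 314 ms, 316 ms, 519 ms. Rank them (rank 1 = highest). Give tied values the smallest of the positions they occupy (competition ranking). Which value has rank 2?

Sorted (descending): 519, 475, 430, 333, 328, 318, 316, 314
No ties — each value takes its position as its rank.
Rank 2 → value 475.

475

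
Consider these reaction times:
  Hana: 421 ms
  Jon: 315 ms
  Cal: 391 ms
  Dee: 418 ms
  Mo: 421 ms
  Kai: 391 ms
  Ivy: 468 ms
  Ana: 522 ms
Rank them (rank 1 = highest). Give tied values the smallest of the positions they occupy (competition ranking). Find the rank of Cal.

Sorted (descending): 522, 468, 421, 421, 418, 391, 391, 315
The 2 values of 421 occupy positions 3–4 → each gets rank 3.
The 2 values of 391 occupy positions 6–7 → each gets rank 6.
Cal has value 391 ms → rank 6.

6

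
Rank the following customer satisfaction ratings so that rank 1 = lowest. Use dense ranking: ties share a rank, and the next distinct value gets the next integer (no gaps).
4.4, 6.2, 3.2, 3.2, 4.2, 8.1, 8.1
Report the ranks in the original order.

Sorted (ascending): 3.2, 3.2, 4.2, 4.4, 6.2, 8.1, 8.1
The 2 values of 3.2 share dense rank 1.
The 2 values of 8.1 share dense rank 5.
Remaining distinct values take the next consecutive integers.

3, 4, 1, 1, 2, 5, 5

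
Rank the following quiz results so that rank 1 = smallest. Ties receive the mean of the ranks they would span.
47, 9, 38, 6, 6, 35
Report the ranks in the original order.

Sorted (ascending): 6, 6, 9, 35, 38, 47
The 2 values of 6 occupy positions 1–2 → average rank (1+2)/2 = 1.5.

6, 3, 5, 1.5, 1.5, 4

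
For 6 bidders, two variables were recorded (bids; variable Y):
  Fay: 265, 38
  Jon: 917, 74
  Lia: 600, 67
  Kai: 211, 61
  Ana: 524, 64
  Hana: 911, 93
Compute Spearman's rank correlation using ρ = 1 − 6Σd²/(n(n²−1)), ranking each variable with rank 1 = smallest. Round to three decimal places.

0.886

Ranks of variable 1: 2, 6, 4, 1, 3, 5
Ranks of variable 2: 1, 5, 4, 2, 3, 6
d = r₁ − r₂: 1, 1, 0, -1, 0, -1
d²: 1, 1, 0, 1, 0, 1; Σd² = 4
ρ = 1 − 6·4/(6·35) = 1 − 24/210 = 0.886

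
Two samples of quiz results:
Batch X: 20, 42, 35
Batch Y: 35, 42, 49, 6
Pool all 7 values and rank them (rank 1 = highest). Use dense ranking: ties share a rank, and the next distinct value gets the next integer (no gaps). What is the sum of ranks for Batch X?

Sorted (descending): 49, 42, 42, 35, 35, 20, 6
The 2 values of 42 share dense rank 2.
The 2 values of 35 share dense rank 3.
Remaining distinct values take the next consecutive integers.
Batch X values → pooled ranks: 20→4, 42→2, 35→3
Rank sum = 4 + 2 + 3 = 9

9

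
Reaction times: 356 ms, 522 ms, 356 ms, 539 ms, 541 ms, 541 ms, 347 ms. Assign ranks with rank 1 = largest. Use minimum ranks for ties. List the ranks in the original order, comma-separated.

5, 4, 5, 3, 1, 1, 7

Sorted (descending): 541, 541, 539, 522, 356, 356, 347
The 2 values of 541 occupy positions 1–2 → each gets rank 1.
The 2 values of 356 occupy positions 5–6 → each gets rank 5.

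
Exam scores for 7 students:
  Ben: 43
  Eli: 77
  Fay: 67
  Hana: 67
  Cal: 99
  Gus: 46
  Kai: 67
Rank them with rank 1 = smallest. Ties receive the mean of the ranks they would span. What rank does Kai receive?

Sorted (ascending): 43, 46, 67, 67, 67, 77, 99
The 3 values of 67 occupy positions 3–5 → average rank 4.
Kai has value 67 → rank 4.

4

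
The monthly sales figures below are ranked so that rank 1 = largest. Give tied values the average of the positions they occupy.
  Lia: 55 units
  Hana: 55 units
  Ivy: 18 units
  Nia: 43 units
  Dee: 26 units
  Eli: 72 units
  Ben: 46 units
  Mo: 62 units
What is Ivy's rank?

Sorted (descending): 72, 62, 55, 55, 46, 43, 26, 18
The 2 values of 55 occupy positions 3–4 → average rank (3+4)/2 = 3.5.
Ivy has value 18 units → rank 8.

8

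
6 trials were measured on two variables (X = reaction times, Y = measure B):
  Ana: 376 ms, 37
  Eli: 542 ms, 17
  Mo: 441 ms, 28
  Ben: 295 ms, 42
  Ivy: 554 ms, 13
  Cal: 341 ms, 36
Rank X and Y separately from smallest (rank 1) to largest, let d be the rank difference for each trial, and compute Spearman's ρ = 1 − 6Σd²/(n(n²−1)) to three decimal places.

Ranks of variable 1: 3, 5, 4, 1, 6, 2
Ranks of variable 2: 5, 2, 3, 6, 1, 4
d = r₁ − r₂: -2, 3, 1, -5, 5, -2
d²: 4, 9, 1, 25, 25, 4; Σd² = 68
ρ = 1 − 6·68/(6·35) = 1 − 408/210 = -0.943

-0.943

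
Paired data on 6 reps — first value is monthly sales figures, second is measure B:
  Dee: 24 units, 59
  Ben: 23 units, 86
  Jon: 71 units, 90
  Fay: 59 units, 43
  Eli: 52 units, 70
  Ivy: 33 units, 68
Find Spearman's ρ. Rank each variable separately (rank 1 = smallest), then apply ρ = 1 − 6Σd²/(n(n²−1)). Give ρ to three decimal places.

Ranks of variable 1: 2, 1, 6, 5, 4, 3
Ranks of variable 2: 2, 5, 6, 1, 4, 3
d = r₁ − r₂: 0, -4, 0, 4, 0, 0
d²: 0, 16, 0, 16, 0, 0; Σd² = 32
ρ = 1 − 6·32/(6·35) = 1 − 192/210 = 0.086

0.086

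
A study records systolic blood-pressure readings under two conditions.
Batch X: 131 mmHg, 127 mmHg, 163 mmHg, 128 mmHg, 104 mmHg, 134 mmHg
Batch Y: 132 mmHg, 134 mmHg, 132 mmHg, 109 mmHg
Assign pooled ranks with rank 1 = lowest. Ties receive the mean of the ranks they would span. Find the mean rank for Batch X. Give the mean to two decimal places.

Sorted (ascending): 104, 109, 127, 128, 131, 132, 132, 134, 134, 163
The 2 values of 132 occupy positions 6–7 → average rank (6+7)/2 = 6.5.
The 2 values of 134 occupy positions 8–9 → average rank (8+9)/2 = 8.5.
Batch X values → pooled ranks: 131→5, 127→3, 163→10, 128→4, 104→1, 134→8.5
Mean rank = (5 + 3 + 10 + 4 + 1 + 8.5) / 6 = 5.25

5.25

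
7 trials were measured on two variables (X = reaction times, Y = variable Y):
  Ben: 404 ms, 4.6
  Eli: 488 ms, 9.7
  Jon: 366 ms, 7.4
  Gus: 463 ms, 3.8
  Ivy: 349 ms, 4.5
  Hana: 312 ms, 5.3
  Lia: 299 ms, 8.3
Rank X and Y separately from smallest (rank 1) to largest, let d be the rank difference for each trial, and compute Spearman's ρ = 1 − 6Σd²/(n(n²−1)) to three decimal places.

-0.071

Ranks of variable 1: 5, 7, 4, 6, 3, 2, 1
Ranks of variable 2: 3, 7, 5, 1, 2, 4, 6
d = r₁ − r₂: 2, 0, -1, 5, 1, -2, -5
d²: 4, 0, 1, 25, 1, 4, 25; Σd² = 60
ρ = 1 − 6·60/(7·48) = 1 − 360/336 = -0.071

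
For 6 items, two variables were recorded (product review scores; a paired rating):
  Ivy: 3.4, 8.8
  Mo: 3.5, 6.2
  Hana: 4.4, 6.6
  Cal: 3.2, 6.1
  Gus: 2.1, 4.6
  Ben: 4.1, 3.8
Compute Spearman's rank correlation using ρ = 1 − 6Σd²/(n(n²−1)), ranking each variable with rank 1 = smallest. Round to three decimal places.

Ranks of variable 1: 3, 4, 6, 2, 1, 5
Ranks of variable 2: 6, 4, 5, 3, 2, 1
d = r₁ − r₂: -3, 0, 1, -1, -1, 4
d²: 9, 0, 1, 1, 1, 16; Σd² = 28
ρ = 1 − 6·28/(6·35) = 1 − 168/210 = 0.200

0.200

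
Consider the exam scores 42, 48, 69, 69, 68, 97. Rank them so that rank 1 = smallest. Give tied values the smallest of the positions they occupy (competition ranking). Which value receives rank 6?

Sorted (ascending): 42, 48, 68, 69, 69, 97
The 2 values of 69 occupy positions 4–5 → each gets rank 4.
Rank 6 → value 97.

97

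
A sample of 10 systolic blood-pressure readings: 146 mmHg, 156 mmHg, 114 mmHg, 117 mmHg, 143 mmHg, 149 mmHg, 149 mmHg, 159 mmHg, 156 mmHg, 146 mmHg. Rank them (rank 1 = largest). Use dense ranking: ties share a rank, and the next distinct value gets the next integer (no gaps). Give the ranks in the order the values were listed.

Sorted (descending): 159, 156, 156, 149, 149, 146, 146, 143, 117, 114
The 2 values of 156 share dense rank 2.
The 2 values of 149 share dense rank 3.
The 2 values of 146 share dense rank 4.
Remaining distinct values take the next consecutive integers.

4, 2, 7, 6, 5, 3, 3, 1, 2, 4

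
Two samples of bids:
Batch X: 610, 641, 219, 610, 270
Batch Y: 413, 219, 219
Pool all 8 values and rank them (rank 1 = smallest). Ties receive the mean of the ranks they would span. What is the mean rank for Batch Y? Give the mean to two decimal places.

Sorted (ascending): 219, 219, 219, 270, 413, 610, 610, 641
The 3 values of 219 occupy positions 1–3 → average rank 2.
The 2 values of 610 occupy positions 6–7 → average rank (6+7)/2 = 6.5.
Batch Y values → pooled ranks: 413→5, 219→2, 219→2
Mean rank = (5 + 2 + 2) / 3 = 3.00

3.00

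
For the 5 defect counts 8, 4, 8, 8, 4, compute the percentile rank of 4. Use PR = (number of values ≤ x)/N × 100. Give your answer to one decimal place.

40.0

N = 5.
Strictly below 4: 0. Equal to 4: 2.
PR = 2/5 × 100 = 40.0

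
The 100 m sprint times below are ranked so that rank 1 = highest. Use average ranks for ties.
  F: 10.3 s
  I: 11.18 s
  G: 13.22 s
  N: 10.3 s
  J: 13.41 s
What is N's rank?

4.5

Sorted (descending): 13.41, 13.22, 11.18, 10.3, 10.3
The 2 values of 10.3 occupy positions 4–5 → average rank (4+5)/2 = 4.5.
N has value 10.3 s → rank 4.5.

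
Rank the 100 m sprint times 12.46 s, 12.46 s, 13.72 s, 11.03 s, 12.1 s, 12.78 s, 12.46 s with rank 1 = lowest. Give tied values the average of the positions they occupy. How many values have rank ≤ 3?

2

Sorted (ascending): 11.03, 12.1, 12.46, 12.46, 12.46, 12.78, 13.72
The 3 values of 12.46 occupy positions 3–5 → average rank 4.
Ranks ≤ 3: {1, 2} → 2 values.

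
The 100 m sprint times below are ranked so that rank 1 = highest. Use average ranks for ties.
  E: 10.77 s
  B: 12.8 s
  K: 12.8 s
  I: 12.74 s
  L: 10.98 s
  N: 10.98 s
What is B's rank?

Sorted (descending): 12.8, 12.8, 12.74, 10.98, 10.98, 10.77
The 2 values of 12.8 occupy positions 1–2 → average rank (1+2)/2 = 1.5.
The 2 values of 10.98 occupy positions 4–5 → average rank (4+5)/2 = 4.5.
B has value 12.8 s → rank 1.5.

1.5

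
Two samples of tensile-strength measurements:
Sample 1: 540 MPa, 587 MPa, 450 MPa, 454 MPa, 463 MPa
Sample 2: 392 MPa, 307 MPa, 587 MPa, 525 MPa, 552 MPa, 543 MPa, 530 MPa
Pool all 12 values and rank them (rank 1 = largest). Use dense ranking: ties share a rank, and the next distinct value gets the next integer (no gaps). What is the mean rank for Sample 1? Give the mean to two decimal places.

Sorted (descending): 587, 587, 552, 543, 540, 530, 525, 463, 454, 450, 392, 307
The 2 values of 587 share dense rank 1.
Remaining distinct values take the next consecutive integers.
Sample 1 values → pooled ranks: 540→4, 587→1, 450→9, 454→8, 463→7
Mean rank = (4 + 1 + 9 + 8 + 7) / 5 = 5.80

5.80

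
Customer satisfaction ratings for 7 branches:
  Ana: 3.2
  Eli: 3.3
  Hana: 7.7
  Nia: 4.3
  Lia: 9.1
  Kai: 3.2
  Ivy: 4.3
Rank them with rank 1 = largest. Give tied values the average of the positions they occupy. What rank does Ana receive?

Sorted (descending): 9.1, 7.7, 4.3, 4.3, 3.3, 3.2, 3.2
The 2 values of 4.3 occupy positions 3–4 → average rank (3+4)/2 = 3.5.
The 2 values of 3.2 occupy positions 6–7 → average rank (6+7)/2 = 6.5.
Ana has value 3.2 → rank 6.5.

6.5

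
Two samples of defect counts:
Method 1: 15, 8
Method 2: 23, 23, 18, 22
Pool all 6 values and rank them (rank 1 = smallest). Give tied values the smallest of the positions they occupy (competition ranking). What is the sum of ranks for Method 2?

17

Sorted (ascending): 8, 15, 18, 22, 23, 23
The 2 values of 23 occupy positions 5–6 → each gets rank 5.
Method 2 values → pooled ranks: 23→5, 23→5, 18→3, 22→4
Rank sum = 5 + 5 + 3 + 4 = 17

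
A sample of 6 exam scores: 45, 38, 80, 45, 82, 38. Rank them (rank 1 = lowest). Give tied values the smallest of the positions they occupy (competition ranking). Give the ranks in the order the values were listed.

Sorted (ascending): 38, 38, 45, 45, 80, 82
The 2 values of 38 occupy positions 1–2 → each gets rank 1.
The 2 values of 45 occupy positions 3–4 → each gets rank 3.

3, 1, 5, 3, 6, 1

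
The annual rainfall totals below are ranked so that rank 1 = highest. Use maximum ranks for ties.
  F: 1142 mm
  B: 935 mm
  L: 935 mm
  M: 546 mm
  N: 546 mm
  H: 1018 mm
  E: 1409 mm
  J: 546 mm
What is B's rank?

5

Sorted (descending): 1409, 1142, 1018, 935, 935, 546, 546, 546
The 2 values of 935 occupy positions 4–5 → each gets rank 5.
The 3 values of 546 occupy positions 6–8 → each gets rank 8.
B has value 935 mm → rank 5.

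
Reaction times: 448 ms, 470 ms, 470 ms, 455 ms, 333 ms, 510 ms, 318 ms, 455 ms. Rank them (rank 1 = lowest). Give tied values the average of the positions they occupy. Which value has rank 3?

Sorted (ascending): 318, 333, 448, 455, 455, 470, 470, 510
The 2 values of 455 occupy positions 4–5 → average rank (4+5)/2 = 4.5.
The 2 values of 470 occupy positions 6–7 → average rank (6+7)/2 = 6.5.
Rank 3 → value 448.

448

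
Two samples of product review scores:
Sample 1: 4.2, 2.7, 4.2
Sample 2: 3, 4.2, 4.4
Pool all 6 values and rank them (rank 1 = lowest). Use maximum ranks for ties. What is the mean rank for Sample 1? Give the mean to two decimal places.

3.67

Sorted (ascending): 2.7, 3, 4.2, 4.2, 4.2, 4.4
The 3 values of 4.2 occupy positions 3–5 → each gets rank 5.
Sample 1 values → pooled ranks: 4.2→5, 2.7→1, 4.2→5
Mean rank = (5 + 1 + 5) / 3 = 3.67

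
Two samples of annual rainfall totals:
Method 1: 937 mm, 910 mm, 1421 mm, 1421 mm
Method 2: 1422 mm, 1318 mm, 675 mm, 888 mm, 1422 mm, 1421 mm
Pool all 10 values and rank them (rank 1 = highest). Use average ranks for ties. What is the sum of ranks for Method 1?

Sorted (descending): 1422, 1422, 1421, 1421, 1421, 1318, 937, 910, 888, 675
The 2 values of 1422 occupy positions 1–2 → average rank (1+2)/2 = 1.5.
The 3 values of 1421 occupy positions 3–5 → average rank 4.
Method 1 values → pooled ranks: 937→7, 910→8, 1421→4, 1421→4
Rank sum = 7 + 8 + 4 + 4 = 23

23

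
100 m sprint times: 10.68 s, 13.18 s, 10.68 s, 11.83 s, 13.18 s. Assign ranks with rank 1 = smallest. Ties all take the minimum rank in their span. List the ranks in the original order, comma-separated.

Sorted (ascending): 10.68, 10.68, 11.83, 13.18, 13.18
The 2 values of 10.68 occupy positions 1–2 → each gets rank 1.
The 2 values of 13.18 occupy positions 4–5 → each gets rank 4.

1, 4, 1, 3, 4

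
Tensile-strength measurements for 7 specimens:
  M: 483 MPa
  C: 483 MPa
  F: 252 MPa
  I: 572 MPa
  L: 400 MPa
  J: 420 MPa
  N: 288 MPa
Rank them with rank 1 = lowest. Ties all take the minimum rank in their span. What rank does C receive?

5

Sorted (ascending): 252, 288, 400, 420, 483, 483, 572
The 2 values of 483 occupy positions 5–6 → each gets rank 5.
C has value 483 MPa → rank 5.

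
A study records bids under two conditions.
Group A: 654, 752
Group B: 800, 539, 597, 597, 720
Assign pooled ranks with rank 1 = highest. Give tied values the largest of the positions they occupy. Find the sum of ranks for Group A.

6

Sorted (descending): 800, 752, 720, 654, 597, 597, 539
The 2 values of 597 occupy positions 5–6 → each gets rank 6.
Group A values → pooled ranks: 654→4, 752→2
Rank sum = 4 + 2 = 6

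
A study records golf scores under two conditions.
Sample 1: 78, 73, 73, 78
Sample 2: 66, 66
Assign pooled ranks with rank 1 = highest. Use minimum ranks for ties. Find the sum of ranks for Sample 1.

Sorted (descending): 78, 78, 73, 73, 66, 66
The 2 values of 78 occupy positions 1–2 → each gets rank 1.
The 2 values of 73 occupy positions 3–4 → each gets rank 3.
The 2 values of 66 occupy positions 5–6 → each gets rank 5.
Sample 1 values → pooled ranks: 78→1, 73→3, 73→3, 78→1
Rank sum = 1 + 3 + 3 + 1 = 8

8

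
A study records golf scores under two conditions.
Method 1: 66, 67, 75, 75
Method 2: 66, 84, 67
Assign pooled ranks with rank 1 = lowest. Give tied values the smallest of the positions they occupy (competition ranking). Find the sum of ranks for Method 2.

Sorted (ascending): 66, 66, 67, 67, 75, 75, 84
The 2 values of 66 occupy positions 1–2 → each gets rank 1.
The 2 values of 67 occupy positions 3–4 → each gets rank 3.
The 2 values of 75 occupy positions 5–6 → each gets rank 5.
Method 2 values → pooled ranks: 66→1, 84→7, 67→3
Rank sum = 1 + 7 + 3 = 11

11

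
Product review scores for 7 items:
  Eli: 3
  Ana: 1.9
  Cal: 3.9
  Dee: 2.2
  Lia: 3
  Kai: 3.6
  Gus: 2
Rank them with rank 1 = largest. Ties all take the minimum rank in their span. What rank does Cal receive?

1

Sorted (descending): 3.9, 3.6, 3, 3, 2.2, 2, 1.9
The 2 values of 3 occupy positions 3–4 → each gets rank 3.
Cal has value 3.9 → rank 1.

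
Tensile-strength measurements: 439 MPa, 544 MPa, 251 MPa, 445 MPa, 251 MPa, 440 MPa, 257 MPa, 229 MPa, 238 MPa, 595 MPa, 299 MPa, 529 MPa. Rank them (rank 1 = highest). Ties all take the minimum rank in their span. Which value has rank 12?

229

Sorted (descending): 595, 544, 529, 445, 440, 439, 299, 257, 251, 251, 238, 229
The 2 values of 251 occupy positions 9–10 → each gets rank 9.
Rank 12 → value 229.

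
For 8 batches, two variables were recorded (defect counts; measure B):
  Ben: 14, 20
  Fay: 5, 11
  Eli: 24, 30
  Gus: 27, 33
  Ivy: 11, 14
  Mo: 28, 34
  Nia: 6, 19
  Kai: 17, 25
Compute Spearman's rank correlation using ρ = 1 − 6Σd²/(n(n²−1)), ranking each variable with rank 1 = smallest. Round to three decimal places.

0.976

Ranks of variable 1: 4, 1, 6, 7, 3, 8, 2, 5
Ranks of variable 2: 4, 1, 6, 7, 2, 8, 3, 5
d = r₁ − r₂: 0, 0, 0, 0, 1, 0, -1, 0
d²: 0, 0, 0, 0, 1, 0, 1, 0; Σd² = 2
ρ = 1 − 6·2/(8·63) = 1 − 12/504 = 0.976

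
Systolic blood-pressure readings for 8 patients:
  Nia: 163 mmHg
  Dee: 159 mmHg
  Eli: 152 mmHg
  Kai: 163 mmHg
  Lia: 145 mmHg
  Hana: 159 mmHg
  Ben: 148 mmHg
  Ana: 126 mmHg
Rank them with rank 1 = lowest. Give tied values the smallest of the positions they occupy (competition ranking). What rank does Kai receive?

Sorted (ascending): 126, 145, 148, 152, 159, 159, 163, 163
The 2 values of 159 occupy positions 5–6 → each gets rank 5.
The 2 values of 163 occupy positions 7–8 → each gets rank 7.
Kai has value 163 mmHg → rank 7.

7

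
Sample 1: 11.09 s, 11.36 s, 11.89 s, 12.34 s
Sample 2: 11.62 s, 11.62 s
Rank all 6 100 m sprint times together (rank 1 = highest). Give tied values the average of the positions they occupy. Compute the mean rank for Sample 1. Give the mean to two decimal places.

3.50

Sorted (descending): 12.34, 11.89, 11.62, 11.62, 11.36, 11.09
The 2 values of 11.62 occupy positions 3–4 → average rank (3+4)/2 = 3.5.
Sample 1 values → pooled ranks: 11.09→6, 11.36→5, 11.89→2, 12.34→1
Mean rank = (6 + 5 + 2 + 1) / 4 = 3.50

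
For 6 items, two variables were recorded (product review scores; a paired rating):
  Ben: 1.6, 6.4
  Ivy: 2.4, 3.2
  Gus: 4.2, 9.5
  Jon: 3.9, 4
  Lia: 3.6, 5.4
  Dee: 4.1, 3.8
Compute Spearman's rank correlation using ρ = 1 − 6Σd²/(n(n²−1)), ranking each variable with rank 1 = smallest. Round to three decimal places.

0.200

Ranks of variable 1: 1, 2, 6, 4, 3, 5
Ranks of variable 2: 5, 1, 6, 3, 4, 2
d = r₁ − r₂: -4, 1, 0, 1, -1, 3
d²: 16, 1, 0, 1, 1, 9; Σd² = 28
ρ = 1 − 6·28/(6·35) = 1 − 168/210 = 0.200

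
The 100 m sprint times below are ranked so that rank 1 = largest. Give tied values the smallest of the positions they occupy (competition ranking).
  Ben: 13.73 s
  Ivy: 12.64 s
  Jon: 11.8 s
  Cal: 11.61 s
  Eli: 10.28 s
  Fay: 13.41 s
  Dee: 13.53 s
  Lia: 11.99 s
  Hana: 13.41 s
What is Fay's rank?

Sorted (descending): 13.73, 13.53, 13.41, 13.41, 12.64, 11.99, 11.8, 11.61, 10.28
The 2 values of 13.41 occupy positions 3–4 → each gets rank 3.
Fay has value 13.41 s → rank 3.

3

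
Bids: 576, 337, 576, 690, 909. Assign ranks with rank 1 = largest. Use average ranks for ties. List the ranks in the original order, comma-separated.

3.5, 5, 3.5, 2, 1

Sorted (descending): 909, 690, 576, 576, 337
The 2 values of 576 occupy positions 3–4 → average rank (3+4)/2 = 3.5.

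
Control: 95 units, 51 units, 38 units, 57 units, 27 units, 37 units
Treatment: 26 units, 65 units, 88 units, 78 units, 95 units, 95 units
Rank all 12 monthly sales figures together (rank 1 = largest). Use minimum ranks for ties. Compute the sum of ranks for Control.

Sorted (descending): 95, 95, 95, 88, 78, 65, 57, 51, 38, 37, 27, 26
The 3 values of 95 occupy positions 1–3 → each gets rank 1.
Control values → pooled ranks: 95→1, 51→8, 38→9, 57→7, 27→11, 37→10
Rank sum = 1 + 8 + 9 + 7 + 11 + 10 = 46

46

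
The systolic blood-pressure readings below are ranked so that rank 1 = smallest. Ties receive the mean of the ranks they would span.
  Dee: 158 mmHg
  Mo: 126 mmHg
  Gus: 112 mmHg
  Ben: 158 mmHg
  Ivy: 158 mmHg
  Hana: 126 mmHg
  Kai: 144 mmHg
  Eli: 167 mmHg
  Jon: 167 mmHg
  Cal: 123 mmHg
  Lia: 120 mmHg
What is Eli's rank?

10.5

Sorted (ascending): 112, 120, 123, 126, 126, 144, 158, 158, 158, 167, 167
The 2 values of 126 occupy positions 4–5 → average rank (4+5)/2 = 4.5.
The 3 values of 158 occupy positions 7–9 → average rank 8.
The 2 values of 167 occupy positions 10–11 → average rank (10+11)/2 = 10.5.
Eli has value 167 mmHg → rank 10.5.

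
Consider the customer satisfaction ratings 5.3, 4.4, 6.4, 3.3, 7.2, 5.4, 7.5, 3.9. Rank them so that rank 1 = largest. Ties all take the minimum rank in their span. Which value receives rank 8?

3.3

Sorted (descending): 7.5, 7.2, 6.4, 5.4, 5.3, 4.4, 3.9, 3.3
No ties — each value takes its position as its rank.
Rank 8 → value 3.3.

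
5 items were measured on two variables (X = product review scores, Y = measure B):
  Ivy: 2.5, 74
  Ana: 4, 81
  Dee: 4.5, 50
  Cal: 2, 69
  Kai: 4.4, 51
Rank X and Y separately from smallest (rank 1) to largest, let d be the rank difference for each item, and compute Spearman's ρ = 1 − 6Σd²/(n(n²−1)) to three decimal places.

-0.600

Ranks of variable 1: 2, 3, 5, 1, 4
Ranks of variable 2: 4, 5, 1, 3, 2
d = r₁ − r₂: -2, -2, 4, -2, 2
d²: 4, 4, 16, 4, 4; Σd² = 32
ρ = 1 − 6·32/(5·24) = 1 − 192/120 = -0.600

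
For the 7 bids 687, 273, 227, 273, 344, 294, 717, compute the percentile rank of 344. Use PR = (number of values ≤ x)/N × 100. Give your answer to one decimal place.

71.4

N = 7.
Strictly below 344: 4. Equal to 344: 1.
PR = 5/7 × 100 = 71.4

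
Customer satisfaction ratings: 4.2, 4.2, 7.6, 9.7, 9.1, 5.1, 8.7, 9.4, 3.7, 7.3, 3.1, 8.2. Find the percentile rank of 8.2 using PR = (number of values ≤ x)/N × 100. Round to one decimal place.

66.7

N = 12.
Strictly below 8.2: 7. Equal to 8.2: 1.
PR = 8/12 × 100 = 66.7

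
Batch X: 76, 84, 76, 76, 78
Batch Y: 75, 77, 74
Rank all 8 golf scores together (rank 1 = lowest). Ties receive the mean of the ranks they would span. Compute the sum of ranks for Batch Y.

9

Sorted (ascending): 74, 75, 76, 76, 76, 77, 78, 84
The 3 values of 76 occupy positions 3–5 → average rank 4.
Batch Y values → pooled ranks: 75→2, 77→6, 74→1
Rank sum = 2 + 6 + 1 = 9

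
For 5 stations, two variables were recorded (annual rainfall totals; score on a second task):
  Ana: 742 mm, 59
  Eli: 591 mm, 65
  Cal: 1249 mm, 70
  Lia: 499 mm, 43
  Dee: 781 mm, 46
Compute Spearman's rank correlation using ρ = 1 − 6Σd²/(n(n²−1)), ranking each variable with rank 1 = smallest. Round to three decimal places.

0.600

Ranks of variable 1: 3, 2, 5, 1, 4
Ranks of variable 2: 3, 4, 5, 1, 2
d = r₁ − r₂: 0, -2, 0, 0, 2
d²: 0, 4, 0, 0, 4; Σd² = 8
ρ = 1 − 6·8/(5·24) = 1 − 48/120 = 0.600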